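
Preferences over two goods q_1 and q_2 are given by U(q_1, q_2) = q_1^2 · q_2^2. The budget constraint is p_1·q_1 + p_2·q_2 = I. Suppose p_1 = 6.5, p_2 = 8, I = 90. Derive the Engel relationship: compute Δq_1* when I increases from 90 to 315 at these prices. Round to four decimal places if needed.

Δq_1* = 17.3077

Demand: q_1*(p_1,p_2,I) = 0.5·I/p_1 and q_2* = 0.5·I/p_2.
At p_1=6.5, p_2=8, I=90: q_1* = 0.5·90/6.5 = 6.9231.
At I' = 315: q_1* = 24.2308. Change: 24.2308 − 6.9231 = 17.3077.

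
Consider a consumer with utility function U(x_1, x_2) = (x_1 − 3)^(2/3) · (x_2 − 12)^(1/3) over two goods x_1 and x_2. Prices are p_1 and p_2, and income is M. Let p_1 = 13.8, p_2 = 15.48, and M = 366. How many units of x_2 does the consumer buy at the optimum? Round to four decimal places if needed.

MRS = 2·(x_2−12)/(x_1−3). Tangency with p_1/p_2 gives x_2−12 = (1/2)·(p_1/p_2)·(x_1−3).
After buying the subsistence bundle (3, 12), a share 2/3 of the remaining income goes to x_1: x_1* = 3 + 2/3·(M − 3p_1 − 12p_2)/p_1.
Discretionary income = 366 − 3·13.8 − 12·15.48 = 138.84; x_2* = 12 + 1/3·138.84/15.48 = 14.9897.

x_2* = 14.9897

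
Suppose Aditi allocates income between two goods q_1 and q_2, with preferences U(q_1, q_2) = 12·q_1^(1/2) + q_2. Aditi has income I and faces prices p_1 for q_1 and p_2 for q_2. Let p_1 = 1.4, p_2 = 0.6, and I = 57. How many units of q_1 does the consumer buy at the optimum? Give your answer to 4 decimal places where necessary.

q_1* = 6.6122

Plugging in: q_1* = (6·0.6/1.4)² = 6.6122.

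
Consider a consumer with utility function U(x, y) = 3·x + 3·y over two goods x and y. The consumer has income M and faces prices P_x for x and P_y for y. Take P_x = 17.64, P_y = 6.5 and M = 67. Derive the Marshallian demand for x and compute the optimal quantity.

x* = 0

Perfect substitutes: compare marginal utility per dollar. 3/P_x vs 3/P_y → 0.1701 vs 0.4615.
y gives more utility per dollar, so spend all income on y: y* = M/P_y, x* = 0.
Numerically: x* = 0, y* = 10.3077.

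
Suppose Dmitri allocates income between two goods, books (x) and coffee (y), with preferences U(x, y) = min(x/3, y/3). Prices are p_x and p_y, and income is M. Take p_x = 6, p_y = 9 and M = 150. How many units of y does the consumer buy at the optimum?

y* = 10

Leontief preferences: the optimum is at the kink where x/3 = y/3, i.e. y = x.
Budget: p_x·x + p_y·x = M, so (3·p_x + 3·p_y)·x = 3·M.
Demand: x*(p_x,p_y,M) = 3·M/(3·p_x + 3·p_y), y* = 3·M/(3·p_x + 3·p_y).
Here 3·6 + 3·9 = 45, giving y* = 10.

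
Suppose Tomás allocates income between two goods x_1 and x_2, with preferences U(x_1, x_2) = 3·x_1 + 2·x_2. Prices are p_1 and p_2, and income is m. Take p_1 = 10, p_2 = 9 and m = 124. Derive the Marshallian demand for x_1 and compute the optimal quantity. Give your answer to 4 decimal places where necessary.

x_1* = 12.4

Perfect substitutes: compare marginal utility per dollar. 3/p_1 vs 2/p_2 → 0.3 vs 0.2222.
x_1 gives more utility per dollar, so spend all income on x_1: x_1* = m/p_1, x_2* = 0.
Numerically: x_1* = 12.4, x_2* = 0.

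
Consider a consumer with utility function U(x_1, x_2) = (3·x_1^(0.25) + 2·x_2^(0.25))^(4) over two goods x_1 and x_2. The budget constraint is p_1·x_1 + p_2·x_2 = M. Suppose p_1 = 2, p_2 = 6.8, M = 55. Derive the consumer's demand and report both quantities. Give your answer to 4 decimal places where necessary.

x_1* = 19.8226, x_2* = 2.2581

MU_x_1 ∝ 3·x_1^(-0.75), MU_x_2 ∝ 2·x_2^(-0.75), so MRS = (3/2)·(x_2/x_1)^(0.75) = p_1/p_2.
Solve for the ratio: x_2/x_1 = [(2/3)·p_1/p_2]^(4/3).
With the ratio pinned down, the budget gives x_1* = M/(p_1 + p_2·(x_2/x_1)) and x_2* = (x_2/x_1)·x_1*.
Numerically x_2/x_1 = 0.113913, so x_1* = 55/(2 + 6.8·0.113913) = 19.8226 and x_2* = 0.113913·19.8226 = 2.2581.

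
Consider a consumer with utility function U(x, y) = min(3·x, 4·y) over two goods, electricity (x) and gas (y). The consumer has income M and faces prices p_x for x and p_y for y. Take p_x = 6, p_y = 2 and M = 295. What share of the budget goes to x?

share on x = 0.8

Leontief preferences: the optimum is at the kink where x/4 = y/3, i.e. y = (3/4)·x.
Budget: p_x·x + p_y·(3/4)·x = M, so (4·p_x + 3·p_y)·x = 4·M.
Demand: x*(p_x,p_y,M) = 4·M/(4·p_x + 3·p_y), y* = 3·M/(4·p_x + 3·p_y).
Here 4·6 + 3·2 = 30, giving x* = 39.3333 and y* = 29.5.
Expenditure on x: 6·39.3333 = 236; share = 0.8.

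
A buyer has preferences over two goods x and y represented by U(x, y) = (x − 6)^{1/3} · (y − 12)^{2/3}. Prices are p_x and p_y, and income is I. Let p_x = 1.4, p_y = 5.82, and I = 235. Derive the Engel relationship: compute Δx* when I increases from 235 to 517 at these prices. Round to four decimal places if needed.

Substituting into the budget: x* = 6 + 1/3·(I − 6·p_x − 12·p_y)/p_x, and y* = 12 + 2/3·(…)/p_y.
Discretionary income = 235 − 6·1.4 − 12·5.82 = 156.76; x* = 6 + 1/3·156.76/1.4 = 43.3238.
At I' = 517: x* = 110.4667. Change: 110.4667 − 43.3238 = 67.1429.

Δx* = 67.1429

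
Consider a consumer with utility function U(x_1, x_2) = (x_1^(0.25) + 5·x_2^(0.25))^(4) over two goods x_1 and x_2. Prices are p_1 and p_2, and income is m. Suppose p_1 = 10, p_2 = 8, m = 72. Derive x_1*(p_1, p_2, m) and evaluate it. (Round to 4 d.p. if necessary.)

x_1* = 0.7052

From the CES first-order condition, (1/5)·(x_2/x_1)^(0.75) = p_1/p_2.
Solve for the ratio: x_2/x_1 = [5·p_1/p_2]^(4/3).
Substitute x_2 = (x_2/x_1)·x_1 into the budget: x_1* = m/(p_1 + p_2·(x_2/x_1)).
Numerically x_2/x_1 = 11.512598, so x_1* = 72/(10 + 8·11.512598) = 0.7052.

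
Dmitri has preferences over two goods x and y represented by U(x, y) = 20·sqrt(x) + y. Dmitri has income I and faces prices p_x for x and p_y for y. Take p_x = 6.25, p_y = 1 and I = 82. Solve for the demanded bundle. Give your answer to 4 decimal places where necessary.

Utility is quasi-linear in y; the FOC for x is 10/√x = p_x/p_y.
Thus x* = (10·p_y/p_x)² — independent of I — with the rest of income spent on y.
Plugging in: x* = (10·1/6.25)² = 2.56, y* = 66.

x* = 2.56, y* = 66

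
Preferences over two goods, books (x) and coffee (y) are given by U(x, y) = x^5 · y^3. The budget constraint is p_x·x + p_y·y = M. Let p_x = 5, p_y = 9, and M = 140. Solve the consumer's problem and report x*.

x* = 17.5

Tangency: MRS = (5/3)·y/x = p_x/p_y.
So 5·p_y·y = 3·p_x·x; combined with the budget, a share 0.625 of income goes to x.
Demand: x*(p_x,p_y,M) = 0.625·M/p_x and y* = 0.375·M/p_y.
At p_x=5, p_y=9, M=140: x* = 0.625·140/5 = 17.5.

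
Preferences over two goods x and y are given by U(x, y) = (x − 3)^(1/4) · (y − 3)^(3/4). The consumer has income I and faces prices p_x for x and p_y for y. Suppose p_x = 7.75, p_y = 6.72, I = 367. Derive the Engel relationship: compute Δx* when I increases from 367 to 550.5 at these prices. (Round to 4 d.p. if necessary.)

This is Cobb-Douglas in (x−3, y−3): tangency gives 0.25·p_y·(y−3) = 0.75·p_x·(x−3).
Substituting into the budget: x* = 3 + 0.25·(I − 3·p_x − 3·p_y)/p_x, and y* = 3 + 0.75·(…)/p_y.
Discretionary income = 367 − 3·7.75 − 3·6.72 = 323.59; x* = 3 + 0.25·323.59/7.75 = 13.4384.
At I' = 550.5: x* = 19.3577. Change: 19.3577 − 13.4384 = 5.9194.

Δx* = 5.9194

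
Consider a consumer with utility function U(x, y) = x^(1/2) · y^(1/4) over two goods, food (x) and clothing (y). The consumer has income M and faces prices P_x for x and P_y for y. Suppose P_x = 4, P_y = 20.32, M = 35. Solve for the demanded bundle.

x* = 5.8333, y* = 0.5741

Tangency: MRS = 2·y/x = P_x/P_y.
Rearranging, P_y·y = (1/2)·P_x·x. Substituting into the budget gives P_x·x·(1 + (1/2)) = M.
Demand: x*(P_x,P_y,M) = 2/3·M/P_x and y* = 1/3·M/P_y.
At P_x=4, P_y=20.32, M=35: x* = 2/3·35/4 = 5.8333, y* = 0.5741.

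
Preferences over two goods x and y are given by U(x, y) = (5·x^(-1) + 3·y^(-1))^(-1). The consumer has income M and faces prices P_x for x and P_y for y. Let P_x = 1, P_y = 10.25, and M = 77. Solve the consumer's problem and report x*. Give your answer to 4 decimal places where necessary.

x* = 22.1269

MU_x ∝ 5·x^(-2), MU_y ∝ 3·y^(-2), so MRS = (5/3)·(y/x)^(2) = P_x/P_y.
Solve for the ratio: y/x = [(3/5)·P_x/P_y]^(0.5).
With the ratio pinned down, the budget gives x* = M/(P_x + P_y·(y/x)) and y* = (y/x)·x*.
Numerically y/x = 0.241943, so x* = 77/(1 + 10.25·0.241943) = 22.1269.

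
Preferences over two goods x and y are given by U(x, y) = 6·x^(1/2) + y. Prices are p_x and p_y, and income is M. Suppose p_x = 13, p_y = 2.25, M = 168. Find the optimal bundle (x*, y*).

x* = 0.2696, y* = 73.109

MU_x = 3/√x, MU_y = 1. Tangency: 3/√x = p_x/p_y.
Solve: √x = 3·p_y/p_x, so x*(p_x,p_y) = (3·p_y/p_x)², and y* = (M − p_x·x*)/p_y.
Plugging in: x* = (3·2.25/13)² = 0.2696, y* = 73.109.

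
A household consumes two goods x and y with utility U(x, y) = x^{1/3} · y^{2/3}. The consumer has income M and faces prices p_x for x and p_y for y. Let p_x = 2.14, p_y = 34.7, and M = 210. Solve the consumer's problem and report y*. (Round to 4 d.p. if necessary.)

The MRS is (1/2)·y/x. Set MRS = p_x/p_y.
Rearranging, p_y·y = 2·p_x·x. Substituting into the budget gives p_x·x·(1 + 2) = M.
Demand: x*(p_x,p_y,M) = 1/3·M/p_x and y* = 2/3·M/p_y.
At p_x=2.14, p_y=34.7, M=210: y* = 2/3·210/34.7 = 4.0346.

y* = 4.0346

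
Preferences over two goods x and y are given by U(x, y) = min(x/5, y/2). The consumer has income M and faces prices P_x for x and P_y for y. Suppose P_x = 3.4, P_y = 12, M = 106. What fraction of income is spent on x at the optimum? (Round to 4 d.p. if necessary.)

Leontief preferences: the optimum is at the kink where x/5 = y/2, i.e. y = (2/5)·x.
Budget: P_x·x + P_y·(2/5)·x = M, so (5·P_x + 2·P_y)·x = 5·M.
Demand: x*(P_x,P_y,M) = 5·M/(5·P_x + 2·P_y), y* = 2·M/(5·P_x + 2·P_y).
Here 5·3.4 + 2·12 = 41, giving x* = 12.9268 and y* = 5.1707.
Expenditure on x: 3.4·12.9268 = 43.9512; share = 0.4146.

share on x = 0.4146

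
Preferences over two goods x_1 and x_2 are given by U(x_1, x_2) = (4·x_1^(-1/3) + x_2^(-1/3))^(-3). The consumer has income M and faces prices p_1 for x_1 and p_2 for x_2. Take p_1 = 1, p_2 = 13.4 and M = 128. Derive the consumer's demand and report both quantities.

MRS = MU_x_1/MU_x_2 = 4·(x_2/x_1)^(4/3). Set equal to p_1/p_2.
Hence x_2/x_1 = ((1/4)·p_1/p_2)^(1/(4/3)), i.e. raised to the 0.75 power.
Substitute x_2 = (x_2/x_1)·x_1 into the budget: x_1* = M/(p_1 + p_2·(x_2/x_1)).
Numerically x_2/x_1 = 0.050481, so x_1* = 128/(1 + 13.4·0.050481) = 76.3521 and x_2* = 0.050481·76.3521 = 3.8543.

x_1* = 76.3521, x_2* = 3.8543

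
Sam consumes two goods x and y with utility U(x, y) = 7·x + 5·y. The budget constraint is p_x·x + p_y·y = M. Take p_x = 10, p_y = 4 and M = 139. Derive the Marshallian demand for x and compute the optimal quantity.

Perfect substitutes: compare marginal utility per dollar. 7/p_x vs 5/p_y → 0.7 vs 1.25.
y gives more utility per dollar, so spend all income on y: y* = M/p_y, x* = 0.
Numerically: x* = 0, y* = 34.75.

x* = 0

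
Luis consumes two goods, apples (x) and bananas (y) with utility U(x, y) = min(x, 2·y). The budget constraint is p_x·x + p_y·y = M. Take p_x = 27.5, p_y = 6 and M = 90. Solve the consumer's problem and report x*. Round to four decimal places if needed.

With perfect complements, no substitution: consume in ratio x:y = 2:1.
Budget: p_x·x + p_y·(1/2)·x = M, so (2·p_x + p_y)·x = 2·M.
Demand: x*(p_x,p_y,M) = 2·M/(2·p_x + p_y), y* = M/(2·p_x + p_y).
Here 2·27.5 + 6 = 61, giving x* = 2.9508.

x* = 2.9508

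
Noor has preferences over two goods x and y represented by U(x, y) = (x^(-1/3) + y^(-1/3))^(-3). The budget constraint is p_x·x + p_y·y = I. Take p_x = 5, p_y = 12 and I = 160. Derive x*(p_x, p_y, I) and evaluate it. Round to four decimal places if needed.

x* = 14.256

MU_x ∝ x^(-4/3), MU_y ∝ y^(-4/3), so MRS = (y/x)^(4/3) = p_x/p_y.
Hence y/x = (p_x/p_y)^(1/(4/3)), i.e. raised to the 0.75 power.
Substitute y = (y/x)·x into the budget: x* = I/(p_x + p_y·(y/x)).
Numerically y/x = 0.518611, so x* = 160/(5 + 12·0.518611) = 14.256.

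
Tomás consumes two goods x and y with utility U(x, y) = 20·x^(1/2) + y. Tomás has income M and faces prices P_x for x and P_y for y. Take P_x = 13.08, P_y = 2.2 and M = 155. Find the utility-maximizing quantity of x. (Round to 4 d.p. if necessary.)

x* = 2.829

Set MRS = P_x/P_y: 10·x^(−1/2) = P_x/P_y.
Solve: √x = 10·P_y/P_x, so x*(P_x,P_y) = (10·P_y/P_x)², and y* = (M − P_x·x*)/P_y.
Plugging in: x* = (10·2.2/13.08)² = 2.829.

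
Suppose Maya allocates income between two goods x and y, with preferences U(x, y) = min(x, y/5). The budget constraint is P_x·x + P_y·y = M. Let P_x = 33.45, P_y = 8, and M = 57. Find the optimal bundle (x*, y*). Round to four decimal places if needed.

x* = 0.776, y* = 3.8802

Here 33.45 + 5·8 = 73.45, giving x* = 0.776 and y* = 3.8802.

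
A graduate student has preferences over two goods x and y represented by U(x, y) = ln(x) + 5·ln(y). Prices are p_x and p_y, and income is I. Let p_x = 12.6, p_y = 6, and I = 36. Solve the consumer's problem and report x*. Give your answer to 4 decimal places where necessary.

The MRS is (1/5)·y/x. Set MRS = p_x/p_y.
So p_y·y = 5·p_x·x; combined with the budget, a share 1/6 of income goes to x.
Demand: x*(p_x,p_y,I) = 1/6·I/p_x and y* = 5/6·I/p_y.
At p_x=12.6, p_y=6, I=36: x* = 1/6·36/12.6 = 0.4762.

x* = 0.4762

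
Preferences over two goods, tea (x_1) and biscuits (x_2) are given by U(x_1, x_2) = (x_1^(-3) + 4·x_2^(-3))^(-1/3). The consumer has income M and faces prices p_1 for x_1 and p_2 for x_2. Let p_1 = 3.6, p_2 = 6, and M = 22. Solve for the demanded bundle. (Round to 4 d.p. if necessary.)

x_1* = 1.9877, x_2* = 2.474

From the CES first-order condition, (1/4)·(x_2/x_1)^(4) = p_1/p_2.
Solve for the ratio: x_2/x_1 = [4·p_1/p_2]^(0.25).
With the ratio pinned down, the budget gives x_1* = M/(p_1 + p_2·(x_2/x_1)) and x_2* = (x_2/x_1)·x_1*.
Numerically x_2/x_1 = 1.244666, so x_1* = 22/(3.6 + 6·1.244666) = 1.9877 and x_2* = 1.244666·1.9877 = 2.474.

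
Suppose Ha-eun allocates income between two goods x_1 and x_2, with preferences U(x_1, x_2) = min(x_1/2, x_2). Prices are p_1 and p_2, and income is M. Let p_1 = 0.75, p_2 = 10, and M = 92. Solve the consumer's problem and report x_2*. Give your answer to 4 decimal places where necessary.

Leontief preferences: the optimum is at the kink where x_1/2 = x_2/1, i.e. x_2 = (1/2)·x_1.
Budget: p_1·x_1 + p_2·(1/2)·x_1 = M, so (2·p_1 + p_2)·x_1 = 2·M.
Demand: x_1*(p_1,p_2,M) = 2·M/(2·p_1 + p_2), x_2* = M/(2·p_1 + p_2).
Here 2·0.75 + 10 = 11.5, giving x_2* = 8.

x_2* = 8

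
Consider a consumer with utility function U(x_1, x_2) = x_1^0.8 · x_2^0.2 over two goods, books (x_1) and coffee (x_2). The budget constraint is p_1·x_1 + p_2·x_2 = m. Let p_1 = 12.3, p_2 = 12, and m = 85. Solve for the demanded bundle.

x_1* = 5.5285, x_2* = 1.4167

MU_x_1/MU_x_2 = (0.8·x_2)/(0.2·x_1); tangency sets this equal to p_1/p_2.
So 0.8·p_2·x_2 = 0.2·p_1·x_1; combined with the budget, a share 0.8 of income goes to x_1.
Demand: x_1*(p_1,p_2,m) = 0.8·m/p_1 and x_2* = 0.2·m/p_2.
At p_1=12.3, p_2=12, m=85: x_1* = 0.8·85/12.3 = 5.5285, x_2* = 1.4167.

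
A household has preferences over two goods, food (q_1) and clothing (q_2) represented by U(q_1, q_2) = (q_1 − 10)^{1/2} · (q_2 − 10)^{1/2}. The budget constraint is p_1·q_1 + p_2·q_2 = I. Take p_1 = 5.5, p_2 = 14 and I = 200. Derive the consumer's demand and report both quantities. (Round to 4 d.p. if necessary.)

q_1* = 10.4545, q_2* = 10.1786

Let q_1' = q_1−10, q_2' = q_2−10. MRS = q_2'/q_1' = p_1/p_2.
After buying the subsistence bundle (10, 10), a share 0.5 of the remaining income goes to q_1: q_1* = 10 + 0.5·(I − 10p_1 − 10p_2)/p_1.
Discretionary income = 200 − 10·5.5 − 10·14 = 5; q_1* = 10 + 0.5·5/5.5 = 10.4545; q_2* = 10 + 0.5·5/14 = 10.1786.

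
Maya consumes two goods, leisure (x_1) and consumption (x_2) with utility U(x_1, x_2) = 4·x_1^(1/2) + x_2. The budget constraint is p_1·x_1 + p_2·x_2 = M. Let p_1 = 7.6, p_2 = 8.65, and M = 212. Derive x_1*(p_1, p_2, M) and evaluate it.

x_1* = 5.1816

MU_x_1 = 2/√x_1, MU_x_2 = 1. Tangency: 2/√x_1 = p_1/p_2.
Thus x_1* = (2·p_2/p_1)² — independent of M — with the rest of income spent on x_2.
Plugging in: x_1* = (2·8.65/7.6)² = 5.1816.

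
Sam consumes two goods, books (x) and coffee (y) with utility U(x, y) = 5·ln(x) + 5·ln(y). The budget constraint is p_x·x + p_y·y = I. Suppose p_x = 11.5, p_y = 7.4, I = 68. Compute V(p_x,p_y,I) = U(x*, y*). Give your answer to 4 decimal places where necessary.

V = 13.0445

Tangency: MRS = y/x = p_x/p_y.
Rearranging, p_y·y = p_x·x. Substituting into the budget gives p_x·x·(1 + 1) = I.
Demand: x*(p_x,p_y,I) = 0.5·I/p_x and y* = 0.5·I/p_y.
At p_x=11.5, p_y=7.4, I=68: x* = 0.5·68/11.5 = 2.9565, y* = 4.5946.
Utility at the optimum: U(2.9565, 4.5946) = 13.0445.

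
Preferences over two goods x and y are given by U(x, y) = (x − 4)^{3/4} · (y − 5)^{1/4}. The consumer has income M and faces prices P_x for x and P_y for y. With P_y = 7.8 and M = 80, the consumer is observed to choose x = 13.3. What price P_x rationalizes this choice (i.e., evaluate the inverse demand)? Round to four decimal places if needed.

P_x = 2.5

Let x' = x−4, y' = y−5. MRS = 3·y'/x' = P_x/P_y.
After buying the subsistence bundle (4, 5), a share 0.75 of the remaining income goes to x: x* = 4 + 0.75·(M − 4P_x − 5P_y)/P_x.
Set x* = 13.3 in the demand function and solve for P_x: P_x = 2.5.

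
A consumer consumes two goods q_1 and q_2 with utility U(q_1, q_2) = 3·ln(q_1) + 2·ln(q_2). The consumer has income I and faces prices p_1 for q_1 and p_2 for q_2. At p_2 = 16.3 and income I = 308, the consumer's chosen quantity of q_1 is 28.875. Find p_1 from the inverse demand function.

Tangency: MRS = (3/2)·q_2/q_1 = p_1/p_2.
So 3·p_2·q_2 = 2·p_1·q_1; combined with the budget, a share 0.6 of income goes to q_1.
Demand: q_1*(p_1,p_2,I) = 0.6·I/p_1 and q_2* = 0.4·I/p_2.
Set q_1* = 28.875 in the demand function and solve for p_1: p_1 = 6.4.

p_1 = 6.4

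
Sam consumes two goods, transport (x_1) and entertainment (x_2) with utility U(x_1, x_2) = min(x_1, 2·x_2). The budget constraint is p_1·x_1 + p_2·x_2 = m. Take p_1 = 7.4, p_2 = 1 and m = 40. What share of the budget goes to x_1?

Leontief preferences: the optimum is at the kink where x_1/2 = x_2/1, i.e. x_2 = (1/2)·x_1.
Budget: p_1·x_1 + p_2·(1/2)·x_1 = m, so (2·p_1 + p_2)·x_1 = 2·m.
Demand: x_1*(p_1,p_2,m) = 2·m/(2·p_1 + p_2), x_2* = m/(2·p_1 + p_2).
Here 2·7.4 + 1 = 15.8, giving x_1* = 5.0633 and x_2* = 2.5316.
Expenditure on x_1: 7.4·5.0633 = 37.4684; share = 0.9367.

share on x_1 = 0.9367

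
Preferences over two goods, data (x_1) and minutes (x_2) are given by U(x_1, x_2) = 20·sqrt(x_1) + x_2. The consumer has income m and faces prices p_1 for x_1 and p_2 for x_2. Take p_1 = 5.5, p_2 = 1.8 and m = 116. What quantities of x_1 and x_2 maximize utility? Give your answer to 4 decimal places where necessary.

Set MRS = p_1/p_2: 10·x_1^(−1/2) = p_1/p_2.
Solve: √x_1 = 10·p_2/p_1, so x_1*(p_1,p_2) = (10·p_2/p_1)², and x_2* = (m − p_1·x_1*)/p_2.
Plugging in: x_1* = (10·1.8/5.5)² = 10.7107, x_2* = 31.7172.

x_1* = 10.7107, x_2* = 31.7172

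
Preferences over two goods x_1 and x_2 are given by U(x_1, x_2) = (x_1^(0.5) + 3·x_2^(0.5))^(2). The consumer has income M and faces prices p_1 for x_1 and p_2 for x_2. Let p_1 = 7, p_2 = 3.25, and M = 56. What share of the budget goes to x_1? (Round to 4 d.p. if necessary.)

share on x_1 = 0.0491

MU_x_1 ∝ x_1^(-0.5), MU_x_2 ∝ 3·x_2^(-0.5), so MRS = (1/3)·(x_2/x_1)^(0.5) = p_1/p_2.
Hence x_2/x_1 = (3·p_1/p_2)^(1/(0.5)), i.e. raised to the 2 power.
Substitute x_2 = (x_2/x_1)·x_1 into the budget: x_1* = M/(p_1 + p_2·(x_2/x_1)).
Numerically x_2/x_1 = 41.751479, so x_1* = 56/(7 + 3.25·41.751479) = 0.3925 and x_2* = 41.751479·0.3925 = 16.3855.
Expenditure on x_1: 7·0.3925 = 2.7472; share = 0.0491.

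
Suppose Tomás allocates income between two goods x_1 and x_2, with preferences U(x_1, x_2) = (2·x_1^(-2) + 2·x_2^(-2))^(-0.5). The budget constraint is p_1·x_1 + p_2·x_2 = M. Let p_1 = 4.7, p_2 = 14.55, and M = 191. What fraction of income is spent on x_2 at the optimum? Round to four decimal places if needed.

MU_x_1 ∝ 2·x_1^(-3), MU_x_2 ∝ 2·x_2^(-3), so MRS = (x_2/x_1)^(3) = p_1/p_2.
Solve for the ratio: x_2/x_1 = [p_1/p_2]^(1/3).
With the ratio pinned down, the budget gives x_1* = M/(p_1 + p_2·(x_2/x_1)) and x_2* = (x_2/x_1)·x_1*.
Numerically x_2/x_1 = 0.686138, so x_1* = 191/(4.7 + 14.55·0.686138) = 13.008 and x_2* = 0.686138·13.008 = 8.9253.
Expenditure on x_2: 14.55·8.9253 = 129.8626; share = 0.6799.

share on x_2 = 0.6799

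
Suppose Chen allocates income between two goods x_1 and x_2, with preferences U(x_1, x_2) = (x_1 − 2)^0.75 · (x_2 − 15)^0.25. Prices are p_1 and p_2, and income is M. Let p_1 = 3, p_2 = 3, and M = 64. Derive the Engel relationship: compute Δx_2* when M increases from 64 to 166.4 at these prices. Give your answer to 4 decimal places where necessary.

Δx_2* = 8.5333

Discretionary income = 64 − 2·3 − 15·3 = 13; x_2* = 15 + 0.25·13/3 = 16.0833.
At M' = 166.4: x_2* = 24.6167. Change: 24.6167 − 16.0833 = 8.5333.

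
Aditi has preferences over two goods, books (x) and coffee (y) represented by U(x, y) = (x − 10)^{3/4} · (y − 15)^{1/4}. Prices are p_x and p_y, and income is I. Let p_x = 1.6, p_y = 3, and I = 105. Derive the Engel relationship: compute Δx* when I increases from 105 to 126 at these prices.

Δx* = 9.8438

MRS = 3·(y−15)/(x−10). Tangency with p_x/p_y gives y−15 = (1/3)·(p_x/p_y)·(x−10).
Substituting into the budget: x* = 10 + 0.75·(I − 10·p_x − 15·p_y)/p_x, and y* = 15 + 0.25·(…)/p_y.
Discretionary income = 105 − 10·1.6 − 15·3 = 44; x* = 10 + 0.75·44/1.6 = 30.625.
At I' = 126: x* = 40.4688. Change: 40.4688 − 30.625 = 9.8438.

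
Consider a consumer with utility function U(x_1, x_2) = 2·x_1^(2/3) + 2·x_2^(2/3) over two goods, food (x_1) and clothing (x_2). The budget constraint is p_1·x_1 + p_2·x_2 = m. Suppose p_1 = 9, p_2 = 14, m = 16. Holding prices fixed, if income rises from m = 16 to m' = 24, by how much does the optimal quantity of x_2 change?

From the CES first-order condition, (x_2/x_1)^(1/3) = p_1/p_2.
Hence x_2/x_1 = (p_1/p_2)^(1/(1/3)), i.e. raised to the 3 power.
Substitute x_2 = (x_2/x_1)·x_1 into the budget: x_1* = m/(p_1 + p_2·(x_2/x_1)).
Numerically x_2/x_1 = 0.265671, so x_1* = 16/(9 + 14·0.265671) = 1.2579 and x_2* = 0.265671·1.2579 = 0.3342.
At m' = 24: x_2* = 0.5013. Change: 0.5013 − 0.3342 = 0.1671.

Δx_2* = 0.1671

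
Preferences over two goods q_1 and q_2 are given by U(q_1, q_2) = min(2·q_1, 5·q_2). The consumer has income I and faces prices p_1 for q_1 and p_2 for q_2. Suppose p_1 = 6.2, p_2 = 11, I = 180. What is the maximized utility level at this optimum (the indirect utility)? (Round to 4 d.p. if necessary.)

With perfect complements, no substitution: consume in ratio q_1:q_2 = 5:2.
Budget: p_1·q_1 + p_2·(2/5)·q_1 = I, so (5·p_1 + 2·p_2)·q_1 = 5·I.
Demand: q_1*(p_1,p_2,I) = 5·I/(5·p_1 + 2·p_2), q_2* = 2·I/(5·p_1 + 2·p_2).
Here 5·6.2 + 2·11 = 53, giving q_1* = 16.9811 and q_2* = 6.7925.
Utility at the optimum: U(16.9811, 6.7925) = 33.9623.

V = 33.9623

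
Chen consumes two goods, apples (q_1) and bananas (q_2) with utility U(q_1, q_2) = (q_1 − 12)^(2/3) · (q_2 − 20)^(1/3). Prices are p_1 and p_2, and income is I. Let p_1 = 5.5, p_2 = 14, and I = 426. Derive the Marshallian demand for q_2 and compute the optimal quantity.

Let q_1' = q_1−12, q_2' = q_2−20. MRS = 2·q_2'/q_1' = p_1/p_2.
After buying the subsistence bundle (12, 20), a share 2/3 of the remaining income goes to q_1: q_1* = 12 + 2/3·(I − 12p_1 − 20p_2)/p_1.
Discretionary income = 426 − 12·5.5 − 20·14 = 80; q_2* = 20 + 1/3·80/14 = 21.9048.

q_2* = 21.9048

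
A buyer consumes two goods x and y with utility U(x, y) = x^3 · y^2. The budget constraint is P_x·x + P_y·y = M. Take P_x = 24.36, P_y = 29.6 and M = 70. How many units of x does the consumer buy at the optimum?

x* = 1.7241

The MRS is (3/2)·y/x. Set MRS = P_x/P_y.
So 3·P_y·y = 2·P_x·x; combined with the budget, a share 0.6 of income goes to x.
Demand: x*(P_x,P_y,M) = 0.6·M/P_x and y* = 0.4·M/P_y.
At P_x=24.36, P_y=29.6, M=70: x* = 0.6·70/24.36 = 1.7241.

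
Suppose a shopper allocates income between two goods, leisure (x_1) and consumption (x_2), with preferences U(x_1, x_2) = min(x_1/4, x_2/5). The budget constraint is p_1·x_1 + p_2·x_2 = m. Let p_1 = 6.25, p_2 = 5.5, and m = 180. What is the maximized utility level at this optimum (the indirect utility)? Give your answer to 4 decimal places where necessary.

Leontief preferences: the optimum is at the kink where x_1/4 = x_2/5, i.e. x_2 = (5/4)·x_1.
Budget: p_1·x_1 + p_2·(5/4)·x_1 = m, so (4·p_1 + 5·p_2)·x_1 = 4·m.
Demand: x_1*(p_1,p_2,m) = 4·m/(4·p_1 + 5·p_2), x_2* = 5·m/(4·p_1 + 5·p_2).
Here 4·6.25 + 5·5.5 = 52.5, giving x_1* = 13.7143 and x_2* = 17.1429.
Utility at the optimum: U(13.7143, 17.1429) = 3.4286.

V = 3.4286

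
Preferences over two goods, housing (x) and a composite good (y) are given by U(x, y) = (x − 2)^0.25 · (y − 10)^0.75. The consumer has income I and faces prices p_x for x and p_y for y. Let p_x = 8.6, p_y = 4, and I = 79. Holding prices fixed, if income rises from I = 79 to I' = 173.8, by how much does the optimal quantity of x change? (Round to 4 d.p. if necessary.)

Let x' = x−2, y' = y−10. MRS = (1/3)·y'/x' = p_x/p_y.
Substituting into the budget: x* = 2 + 0.25·(I − 2·p_x − 10·p_y)/p_x, and y* = 10 + 0.75·(…)/p_y.
Discretionary income = 79 − 2·8.6 − 10·4 = 21.8; x* = 2 + 0.25·21.8/8.6 = 2.6337.
At I' = 173.8: x* = 5.3895. Change: 5.3895 − 2.6337 = 2.7558.

Δx* = 2.7558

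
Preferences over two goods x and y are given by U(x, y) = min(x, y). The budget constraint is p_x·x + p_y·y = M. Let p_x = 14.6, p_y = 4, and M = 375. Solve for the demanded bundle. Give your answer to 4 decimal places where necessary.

Leontief preferences: the optimum is at the kink where x/1 = y/1, i.e. y = x.
Budget: p_x·x + p_y·x = M, so (p_x + p_y)·x = M.
Demand: x*(p_x,p_y,M) = M/(p_x + p_y), y* = M/(p_x + p_y).
Here 14.6 + 4 = 18.6, giving x* = 20.1613 and y* = 20.1613.

x* = 20.1613, y* = 20.1613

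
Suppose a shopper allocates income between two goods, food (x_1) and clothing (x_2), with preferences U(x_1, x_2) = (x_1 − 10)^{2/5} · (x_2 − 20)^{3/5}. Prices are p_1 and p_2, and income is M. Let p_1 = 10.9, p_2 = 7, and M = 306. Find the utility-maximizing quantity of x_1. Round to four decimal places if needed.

x_1* = 12.0917

Let x_1' = x_1−10, x_2' = x_2−20. MRS = (2/3)·x_2'/x_1' = p_1/p_2.
After buying the subsistence bundle (10, 20), a share 0.4 of the remaining income goes to x_1: x_1* = 10 + 0.4·(M − 10p_1 − 20p_2)/p_1.
Discretionary income = 306 − 10·10.9 − 20·7 = 57; x_1* = 10 + 0.4·57/10.9 = 12.0917.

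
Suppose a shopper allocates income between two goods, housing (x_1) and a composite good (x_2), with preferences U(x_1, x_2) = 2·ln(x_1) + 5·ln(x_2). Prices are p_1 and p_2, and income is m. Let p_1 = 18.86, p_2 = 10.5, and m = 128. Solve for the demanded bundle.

x_1* = 1.9391, x_2* = 8.7075

MU_x_1/MU_x_2 = (2·x_2)/(5·x_1); tangency sets this equal to p_1/p_2.
So 2·p_2·x_2 = 5·p_1·x_1; combined with the budget, a share 2/7 of income goes to x_1.
Demand: x_1*(p_1,p_2,m) = 2/7·m/p_1 and x_2* = 5/7·m/p_2.
At p_1=18.86, p_2=10.5, m=128: x_1* = 2/7·128/18.86 = 1.9391, x_2* = 8.7075.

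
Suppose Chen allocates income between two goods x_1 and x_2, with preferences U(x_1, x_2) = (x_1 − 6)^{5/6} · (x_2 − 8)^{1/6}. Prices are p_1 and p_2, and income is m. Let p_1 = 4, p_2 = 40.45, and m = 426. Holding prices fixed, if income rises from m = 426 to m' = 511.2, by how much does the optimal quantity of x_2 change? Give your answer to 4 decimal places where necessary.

This is Cobb-Douglas in (x_1−6, x_2−8): tangency gives 5/6·p_2·(x_2−8) = 1/6·p_1·(x_1−6).
After buying the subsistence bundle (6, 8), a share 5/6 of the remaining income goes to x_1: x_1* = 6 + 5/6·(m − 6p_1 − 8p_2)/p_1.
Discretionary income = 426 − 6·4 − 8·40.45 = 78.4; x_2* = 8 + 1/6·78.4/40.45 = 8.323.
At m' = 511.2: x_2* = 8.6741. Change: 8.6741 − 8.323 = 0.3511.

Δx_2* = 0.3511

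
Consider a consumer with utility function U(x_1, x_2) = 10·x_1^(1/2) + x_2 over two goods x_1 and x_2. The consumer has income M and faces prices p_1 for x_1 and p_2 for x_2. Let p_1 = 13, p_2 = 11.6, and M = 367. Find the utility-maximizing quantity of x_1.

MU_x_1 = 5/√x_1, MU_x_2 = 1. Tangency: 5/√x_1 = p_1/p_2.
Solve: √x_1 = 5·p_2/p_1, so x_1*(p_1,p_2) = (5·p_2/p_1)², and x_2* = (M − p_1·x_1*)/p_2.
Plugging in: x_1* = (5·11.6/13)² = 19.9053.

x_1* = 19.9053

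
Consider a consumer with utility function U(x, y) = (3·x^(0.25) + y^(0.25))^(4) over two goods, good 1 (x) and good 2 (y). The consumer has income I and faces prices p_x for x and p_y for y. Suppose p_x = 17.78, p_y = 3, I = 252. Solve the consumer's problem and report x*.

MRS = MU_x/MU_y = 3·(y/x)^(0.75). Set equal to p_x/p_y.
Hence y/x = ((1/3)·p_x/p_y)^(1/(0.75)), i.e. raised to the 4/3 power.
Substitute y = (y/x)·x into the budget: x* = I/(p_x + p_y·(y/x)).
Numerically y/x = 2.478862, so x* = 252/(17.78 + 3·2.478862) = 9.9934.

x* = 9.9934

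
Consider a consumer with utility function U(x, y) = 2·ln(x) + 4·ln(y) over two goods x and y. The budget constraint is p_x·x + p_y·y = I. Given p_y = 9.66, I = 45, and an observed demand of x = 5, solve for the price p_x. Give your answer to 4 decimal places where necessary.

MU_x/MU_y = (2·y)/(4·x); tangency sets this equal to p_x/p_y.
So 2·p_y·y = 4·p_x·x; combined with the budget, a share 1/3 of income goes to x.
Demand: x*(p_x,p_y,I) = 1/3·I/p_x and y* = 2/3·I/p_y.
Set x* = 5 in the demand function and solve for p_x: p_x = 3.

p_x = 3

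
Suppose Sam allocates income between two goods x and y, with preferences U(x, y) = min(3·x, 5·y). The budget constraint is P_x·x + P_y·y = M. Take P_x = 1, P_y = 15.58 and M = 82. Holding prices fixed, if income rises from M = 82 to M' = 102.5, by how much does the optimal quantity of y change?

Δy* = 1.1886

Leontief preferences: the optimum is at the kink where x/5 = y/3, i.e. y = (3/5)·x.
Budget: P_x·x + P_y·(3/5)·x = M, so (5·P_x + 3·P_y)·x = 5·M.
Demand: x*(P_x,P_y,M) = 5·M/(5·P_x + 3·P_y), y* = 3·M/(5·P_x + 3·P_y).
Here 5·1 + 3·15.58 = 51.74, giving y* = 4.7545.
At M' = 102.5: y* = 5.9432. Change: 5.9432 − 4.7545 = 1.1886.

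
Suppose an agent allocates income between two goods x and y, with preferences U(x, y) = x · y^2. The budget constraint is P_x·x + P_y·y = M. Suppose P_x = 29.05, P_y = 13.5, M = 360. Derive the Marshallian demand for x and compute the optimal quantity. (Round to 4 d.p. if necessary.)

x* = 4.1308

Tangency: MRS = (1/2)·y/x = P_x/P_y.
So P_y·y = 2·P_x·x; combined with the budget, a share 1/3 of income goes to x.
Demand: x*(P_x,P_y,M) = 1/3·M/P_x and y* = 2/3·M/P_y.
At P_x=29.05, P_y=13.5, M=360: x* = 1/3·360/29.05 = 4.1308.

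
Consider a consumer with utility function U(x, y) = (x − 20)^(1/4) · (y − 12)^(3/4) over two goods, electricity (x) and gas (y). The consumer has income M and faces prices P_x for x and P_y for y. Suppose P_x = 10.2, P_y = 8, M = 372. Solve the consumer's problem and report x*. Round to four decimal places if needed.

Discretionary income = 372 − 20·10.2 − 12·8 = 72; x* = 20 + 0.25·72/10.2 = 21.7647.

x* = 21.7647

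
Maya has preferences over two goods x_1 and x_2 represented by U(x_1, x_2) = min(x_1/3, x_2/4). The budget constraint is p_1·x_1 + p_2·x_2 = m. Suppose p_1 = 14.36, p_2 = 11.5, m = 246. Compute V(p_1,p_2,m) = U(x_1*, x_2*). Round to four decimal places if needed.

V = 2.7616

With perfect complements, no substitution: consume in ratio x_1:x_2 = 3:4.
Budget: p_1·x_1 + p_2·(4/3)·x_1 = m, so (3·p_1 + 4·p_2)·x_1 = 3·m.
Demand: x_1*(p_1,p_2,m) = 3·m/(3·p_1 + 4·p_2), x_2* = 4·m/(3·p_1 + 4·p_2).
Here 3·14.36 + 4·11.5 = 89.08, giving x_1* = 8.2847 and x_2* = 11.0463.
Utility at the optimum: U(8.2847, 11.0463) = 2.7616.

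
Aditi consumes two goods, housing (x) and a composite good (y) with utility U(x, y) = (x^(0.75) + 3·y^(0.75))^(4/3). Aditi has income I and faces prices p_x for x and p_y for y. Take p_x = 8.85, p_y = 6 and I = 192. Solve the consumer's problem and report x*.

MRS = MU_x/MU_y = (1/3)·(y/x)^(0.25). Set equal to p_x/p_y.
Solve for the ratio: y/x = [3·p_x/p_y]^(4).
Substitute y = (y/x)·x into the budget: x* = I/(p_x + p_y·(y/x)).
Numerically y/x = 383.400875, so x* = 192/(8.85 + 6·383.400875) = 0.0831.

x* = 0.0831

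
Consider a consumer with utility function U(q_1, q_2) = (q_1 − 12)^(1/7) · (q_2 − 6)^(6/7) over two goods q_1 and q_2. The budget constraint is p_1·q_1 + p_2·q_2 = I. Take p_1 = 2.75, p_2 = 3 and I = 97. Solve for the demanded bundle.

Discretionary income = 97 − 12·2.75 − 6·3 = 46; q_1* = 12 + 1/7·46/2.75 = 14.3896; q_2* = 6 + 6/7·46/3 = 19.1429.

q_1* = 14.3896, q_2* = 19.1429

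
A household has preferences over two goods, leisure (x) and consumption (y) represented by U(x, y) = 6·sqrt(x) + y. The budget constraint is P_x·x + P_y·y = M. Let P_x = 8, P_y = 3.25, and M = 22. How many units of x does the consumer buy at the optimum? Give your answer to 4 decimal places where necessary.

x* = 1.4854

MU_x = 3/√x, MU_y = 1. Tangency: 3/√x = P_x/P_y.
Thus x* = (3·P_y/P_x)² — independent of M — with the rest of income spent on y.
Plugging in: x* = (3·3.25/8)² = 1.4854.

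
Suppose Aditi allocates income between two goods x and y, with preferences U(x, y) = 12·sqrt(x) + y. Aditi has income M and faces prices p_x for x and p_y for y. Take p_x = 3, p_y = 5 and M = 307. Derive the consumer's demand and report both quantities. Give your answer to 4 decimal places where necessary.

Thus x* = (6·p_y/p_x)² — independent of M — with the rest of income spent on y.
Plugging in: x* = (6·5/3)² = 100, y* = 1.4.

x* = 100, y* = 1.4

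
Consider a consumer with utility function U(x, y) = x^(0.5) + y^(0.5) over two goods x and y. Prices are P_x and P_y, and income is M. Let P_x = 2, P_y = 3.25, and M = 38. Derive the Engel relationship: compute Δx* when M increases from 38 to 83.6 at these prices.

Substitute y = (y/x)·x into the budget: x* = M/(P_x + P_y·(y/x)).
Numerically y/x = 0.378698, so x* = 38/(2 + 3.25·0.378698) = 11.7619.
At M' = 83.6: x* = 25.8762. Change: 25.8762 − 11.7619 = 14.1143.

Δx* = 14.1143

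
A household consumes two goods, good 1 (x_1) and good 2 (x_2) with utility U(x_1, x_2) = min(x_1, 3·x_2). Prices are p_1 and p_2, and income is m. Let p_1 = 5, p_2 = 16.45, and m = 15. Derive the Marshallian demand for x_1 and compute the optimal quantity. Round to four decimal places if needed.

x_1* = 1.4308

Leontief preferences: the optimum is at the kink where x_1/3 = x_2/1, i.e. x_2 = (1/3)·x_1.
Budget: p_1·x_1 + p_2·(1/3)·x_1 = m, so (3·p_1 + p_2)·x_1 = 3·m.
Demand: x_1*(p_1,p_2,m) = 3·m/(3·p_1 + p_2), x_2* = m/(3·p_1 + p_2).
Here 3·5 + 16.45 = 31.45, giving x_1* = 1.4308.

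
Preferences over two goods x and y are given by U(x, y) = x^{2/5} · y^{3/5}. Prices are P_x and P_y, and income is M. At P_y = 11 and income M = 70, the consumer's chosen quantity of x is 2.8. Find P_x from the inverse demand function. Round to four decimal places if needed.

P_x = 10

The MRS is (2/3)·y/x. Set MRS = P_x/P_y.
So 0.4·P_y·y = 0.6·P_x·x; combined with the budget, a share 0.4 of income goes to x.
Demand: x*(P_x,P_y,M) = 0.4·M/P_x and y* = 0.6·M/P_y.
Set x* = 2.8 in the demand function and solve for P_x: P_x = 10.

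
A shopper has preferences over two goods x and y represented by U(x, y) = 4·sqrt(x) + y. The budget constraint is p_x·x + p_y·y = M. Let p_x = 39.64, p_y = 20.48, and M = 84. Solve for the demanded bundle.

x* = 1.0677, y* = 2.035

MU_x = 2/√x, MU_y = 1. Tangency: 2/√x = p_x/p_y.
Thus x* = (2·p_y/p_x)² — independent of M — with the rest of income spent on y.
Plugging in: x* = (2·20.48/39.64)² = 1.0677, y* = 2.035.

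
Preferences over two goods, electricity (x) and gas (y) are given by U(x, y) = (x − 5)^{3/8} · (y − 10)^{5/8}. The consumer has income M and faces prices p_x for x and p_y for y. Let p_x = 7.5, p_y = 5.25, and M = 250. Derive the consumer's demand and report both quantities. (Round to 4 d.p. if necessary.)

x* = 13, y* = 29.0476

Let x' = x−5, y' = y−10. MRS = (3/5)·y'/x' = p_x/p_y.
Substituting into the budget: x* = 5 + 0.375·(M − 5·p_x − 10·p_y)/p_x, and y* = 10 + 0.625·(…)/p_y.
Discretionary income = 250 − 5·7.5 − 10·5.25 = 160; x* = 5 + 0.375·160/7.5 = 13; y* = 10 + 0.625·160/5.25 = 29.0476.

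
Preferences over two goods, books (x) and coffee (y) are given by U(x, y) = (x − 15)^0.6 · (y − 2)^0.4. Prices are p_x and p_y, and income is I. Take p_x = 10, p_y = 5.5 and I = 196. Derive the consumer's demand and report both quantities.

x* = 17.1, y* = 4.5455

MRS = (3/2)·(y−2)/(x−15). Tangency with p_x/p_y gives y−2 = (2/3)·(p_x/p_y)·(x−15).
After buying the subsistence bundle (15, 2), a share 0.6 of the remaining income goes to x: x* = 15 + 0.6·(I − 15p_x − 2p_y)/p_x.
Discretionary income = 196 − 15·10 − 2·5.5 = 35; x* = 15 + 0.6·35/10 = 17.1; y* = 2 + 0.4·35/5.5 = 4.5455.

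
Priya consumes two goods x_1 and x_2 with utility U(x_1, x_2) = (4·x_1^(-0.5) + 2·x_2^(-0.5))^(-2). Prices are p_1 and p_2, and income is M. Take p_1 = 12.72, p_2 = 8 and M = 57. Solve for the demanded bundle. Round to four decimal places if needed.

x_1* = 2.9103, x_2* = 2.4976

From the CES first-order condition, 2·(x_2/x_1)^(1.5) = p_1/p_2.
Hence x_2/x_1 = ((1/2)·p_1/p_2)^(1/(1.5)), i.e. raised to the 2/3 power.
Substitute x_2 = (x_2/x_1)·x_1 into the budget: x_1* = M/(p_1 + p_2·(x_2/x_1)).
Numerically x_2/x_1 = 0.858179, so x_1* = 57/(12.72 + 8·0.858179) = 2.9103 and x_2* = 0.858179·2.9103 = 2.4976.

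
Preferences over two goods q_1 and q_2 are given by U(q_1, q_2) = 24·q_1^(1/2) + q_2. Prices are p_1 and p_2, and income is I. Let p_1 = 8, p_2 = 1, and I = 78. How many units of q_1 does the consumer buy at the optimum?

Thus q_1* = (12·p_2/p_1)² — independent of I — with the rest of income spent on q_2.
Plugging in: q_1* = (12·1/8)² = 2.25.

q_1* = 2.25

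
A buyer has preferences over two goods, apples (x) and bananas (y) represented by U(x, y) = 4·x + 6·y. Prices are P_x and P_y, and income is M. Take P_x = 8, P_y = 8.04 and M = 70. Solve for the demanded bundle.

x* = 0, y* = 8.7065

Perfect substitutes: compare marginal utility per dollar. 4/P_x vs 6/P_y → 0.5 vs 0.7463.
y gives more utility per dollar, so spend all income on y: y* = M/P_y, x* = 0.
Numerically: x* = 0, y* = 8.7065.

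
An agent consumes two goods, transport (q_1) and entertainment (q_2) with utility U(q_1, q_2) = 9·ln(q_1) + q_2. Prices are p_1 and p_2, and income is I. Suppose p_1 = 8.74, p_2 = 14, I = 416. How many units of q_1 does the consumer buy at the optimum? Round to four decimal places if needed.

q_1* = 14.4165

MU_q_1 = 9/q_1, MU_q_2 = 1. Tangency: 9/q_1 = p_1/p_2.
So q_1*(p_1,p_2) = 9·p_2/p_1, independent of income; and q_2* = (I − 9·p_2)/p_2.
At the given prices: q_1* = 9·14/8.74 = 14.4165.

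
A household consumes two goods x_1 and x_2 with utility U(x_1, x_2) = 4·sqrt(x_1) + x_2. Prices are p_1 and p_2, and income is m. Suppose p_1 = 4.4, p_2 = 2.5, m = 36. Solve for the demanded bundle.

x_1* = 1.2913, x_2* = 12.1273

Thus x_1* = (2·p_2/p_1)² — independent of m — with the rest of income spent on x_2.
Plugging in: x_1* = (2·2.5/4.4)² = 1.2913, x_2* = 12.1273.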